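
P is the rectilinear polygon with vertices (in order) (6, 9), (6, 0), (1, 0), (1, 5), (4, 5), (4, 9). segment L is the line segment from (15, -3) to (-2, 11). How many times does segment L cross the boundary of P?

The segment meets the boundary at (4,6.059), (6,4.412).

2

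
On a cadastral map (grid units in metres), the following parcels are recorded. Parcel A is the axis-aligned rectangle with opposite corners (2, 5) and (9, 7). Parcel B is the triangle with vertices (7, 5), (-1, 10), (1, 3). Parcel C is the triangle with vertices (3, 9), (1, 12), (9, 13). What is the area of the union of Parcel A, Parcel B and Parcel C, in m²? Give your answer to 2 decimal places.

By inclusion–exclusion:
Individual areas: |Parcel A| = 14, |Parcel B| = 23, |Parcel C| = 13.
|Parcel A∩Parcel B| = 6.8.
|Parcel A∩Parcel C| = 0.
|Parcel B∩Parcel C| = 0.
|Parcel A∩Parcel B∩Parcel C| = 0.
|Parcel A ∪ Parcel B ∪ Parcel C| = 50 − 6.8 + 0 = 43.20.

43.20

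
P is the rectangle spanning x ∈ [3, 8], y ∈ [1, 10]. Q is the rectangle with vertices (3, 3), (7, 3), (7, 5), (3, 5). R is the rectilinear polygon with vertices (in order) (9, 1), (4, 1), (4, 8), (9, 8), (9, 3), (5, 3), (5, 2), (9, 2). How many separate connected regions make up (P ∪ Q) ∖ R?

(P ∪ Q) ∖ R splits into 2 disjoint pieces (area 17, area 3).

2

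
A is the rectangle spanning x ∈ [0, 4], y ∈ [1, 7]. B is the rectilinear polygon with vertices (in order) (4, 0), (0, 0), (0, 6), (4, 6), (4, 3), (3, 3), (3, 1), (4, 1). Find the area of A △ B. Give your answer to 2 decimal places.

10.00

|A| = 24, |B| = 22, |A∩B| = 18.
|A △ B| = |A| + |B| − 2·|A∩B| = 24 + 22 − 36 = 10.00.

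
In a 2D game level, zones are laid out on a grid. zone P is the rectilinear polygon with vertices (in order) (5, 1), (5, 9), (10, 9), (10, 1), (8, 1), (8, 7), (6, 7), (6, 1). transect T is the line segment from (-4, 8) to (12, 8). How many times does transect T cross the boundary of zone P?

2

The segment meets the boundary at (10,8), (5,8).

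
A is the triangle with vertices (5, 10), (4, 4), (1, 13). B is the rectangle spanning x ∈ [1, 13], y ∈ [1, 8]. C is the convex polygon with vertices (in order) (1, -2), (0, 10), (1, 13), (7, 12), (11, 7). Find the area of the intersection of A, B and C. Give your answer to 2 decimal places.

The intersection is the polygon with vertices (2.667,8), (4.667,8), (4,4).
By the shoelace formula its area is 4.00.

4.00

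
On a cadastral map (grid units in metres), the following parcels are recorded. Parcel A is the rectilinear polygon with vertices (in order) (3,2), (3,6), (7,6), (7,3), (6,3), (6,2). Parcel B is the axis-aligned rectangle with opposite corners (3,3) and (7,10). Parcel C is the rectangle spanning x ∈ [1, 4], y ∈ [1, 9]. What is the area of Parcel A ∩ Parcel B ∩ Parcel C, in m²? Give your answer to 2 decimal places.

3.00

The intersection is the polygon with vertices (4,6), (4,3), (3,3), (3,6).
By the shoelace formula its area is 3.00.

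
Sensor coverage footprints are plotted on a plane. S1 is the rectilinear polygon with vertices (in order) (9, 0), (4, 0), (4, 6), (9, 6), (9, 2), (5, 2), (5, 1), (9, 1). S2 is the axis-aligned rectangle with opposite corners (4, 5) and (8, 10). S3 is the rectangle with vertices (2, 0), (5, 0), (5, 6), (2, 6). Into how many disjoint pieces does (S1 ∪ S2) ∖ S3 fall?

2

(S1 ∪ S2) ∖ S3 splits into 2 disjoint pieces (area 32, area 4).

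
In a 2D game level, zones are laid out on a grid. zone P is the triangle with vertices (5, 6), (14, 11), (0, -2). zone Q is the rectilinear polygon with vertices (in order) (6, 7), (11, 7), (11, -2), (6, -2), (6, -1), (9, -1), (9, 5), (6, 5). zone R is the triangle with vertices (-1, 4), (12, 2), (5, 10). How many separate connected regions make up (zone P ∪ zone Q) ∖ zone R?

3

(zone P ∪ zone Q) ∖ zone R splits into 3 disjoint pieces (area 12.1663, area 11.6154, area 6.044).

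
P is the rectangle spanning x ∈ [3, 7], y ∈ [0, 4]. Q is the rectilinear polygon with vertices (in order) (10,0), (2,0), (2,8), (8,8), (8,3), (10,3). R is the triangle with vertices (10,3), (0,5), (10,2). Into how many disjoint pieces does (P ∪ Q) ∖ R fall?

(P ∪ Q) ∖ R splits into 2 disjoint pieces (area 25.6, area 24).

2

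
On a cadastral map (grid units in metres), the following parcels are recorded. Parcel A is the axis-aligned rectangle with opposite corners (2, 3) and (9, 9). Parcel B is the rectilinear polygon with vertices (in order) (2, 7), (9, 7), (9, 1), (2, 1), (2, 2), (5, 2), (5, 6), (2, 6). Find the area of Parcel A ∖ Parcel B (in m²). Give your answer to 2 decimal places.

23.00

|Parcel A| = 42, |Parcel A∩Parcel B| = 19.
|Parcel A ∖ Parcel B| = |Parcel A| − |Parcel A∩Parcel B| = 42 − 19 = 23.00.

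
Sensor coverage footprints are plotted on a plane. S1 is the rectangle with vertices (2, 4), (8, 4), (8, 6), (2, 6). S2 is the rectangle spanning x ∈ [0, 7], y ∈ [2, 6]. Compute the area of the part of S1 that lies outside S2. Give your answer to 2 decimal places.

|S1∩S2|: x∈[2,7], y∈[4,6] → 5·2 = 10.
|S1| = 12.
|S1 ∖ S2| = |S1| − |S1∩S2| = 12 − 10 = 2.00.

2.00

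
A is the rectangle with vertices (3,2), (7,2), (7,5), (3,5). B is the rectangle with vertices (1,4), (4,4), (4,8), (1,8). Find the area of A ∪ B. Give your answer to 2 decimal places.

23.00

By inclusion–exclusion:
Individual areas: |A| = 12, |B| = 12.
|A∩B|: x∈[3,4], y∈[4,5] → 1·1 = 1.
|A ∪ B| = 24 − 1 = 23.00.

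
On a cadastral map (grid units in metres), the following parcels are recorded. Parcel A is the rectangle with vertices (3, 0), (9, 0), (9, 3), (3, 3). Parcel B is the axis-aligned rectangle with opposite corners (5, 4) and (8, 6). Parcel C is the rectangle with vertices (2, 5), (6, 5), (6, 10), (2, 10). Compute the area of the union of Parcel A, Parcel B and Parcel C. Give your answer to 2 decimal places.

43.00

By inclusion–exclusion:
Individual areas: |Parcel A| = 18, |Parcel B| = 6, |Parcel C| = 20.
|Parcel A∩Parcel B| = 0 (no overlap).
|Parcel A∩Parcel C| = 0 (no overlap).
|Parcel B∩Parcel C|: x∈[5,6], y∈[5,6] → 1·1 = 1.
|Parcel A∩Parcel B∩Parcel C| = 0.
|Parcel A ∪ Parcel B ∪ Parcel C| = 44 − 1 + 0 = 43.00.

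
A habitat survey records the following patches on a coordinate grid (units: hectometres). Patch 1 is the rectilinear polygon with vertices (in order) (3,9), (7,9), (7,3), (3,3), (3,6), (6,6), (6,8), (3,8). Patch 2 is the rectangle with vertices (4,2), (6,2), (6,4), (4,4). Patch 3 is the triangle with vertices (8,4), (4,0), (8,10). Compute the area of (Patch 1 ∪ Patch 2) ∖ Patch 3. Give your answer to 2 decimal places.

14.95

|Patch 1 ∪ Patch 2| = 20.
|(Patch 1 ∪ Patch 2) ∩ Patch 3| = 5.05.
|(Patch 1 ∪ Patch 2) ∖ Patch 3| = 20 − 5.05 = 14.95.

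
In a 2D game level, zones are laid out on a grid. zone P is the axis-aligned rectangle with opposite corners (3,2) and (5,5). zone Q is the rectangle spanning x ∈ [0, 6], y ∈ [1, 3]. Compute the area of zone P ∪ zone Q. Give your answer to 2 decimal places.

By inclusion–exclusion:
Individual areas: |zone P| = 6, |zone Q| = 12.
|zone P∩zone Q|: x∈[3,5], y∈[2,3] → 2·1 = 2.
|zone P ∪ zone Q| = 18 − 2 = 16.00.

16.00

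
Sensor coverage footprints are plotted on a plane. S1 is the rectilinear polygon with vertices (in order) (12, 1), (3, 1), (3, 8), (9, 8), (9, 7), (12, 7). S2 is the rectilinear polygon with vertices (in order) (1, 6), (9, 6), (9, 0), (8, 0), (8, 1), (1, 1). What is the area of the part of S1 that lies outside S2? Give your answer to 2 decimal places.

30.00

|S1| = 60, |S1∩S2| = 30.
|S1 ∖ S2| = |S1| − |S1∩S2| = 60 − 30 = 30.00.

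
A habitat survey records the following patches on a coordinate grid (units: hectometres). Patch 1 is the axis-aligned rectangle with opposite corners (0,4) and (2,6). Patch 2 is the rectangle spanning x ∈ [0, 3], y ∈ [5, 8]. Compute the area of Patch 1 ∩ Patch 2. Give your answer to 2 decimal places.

|Patch 1∩Patch 2|: x∈[0,2], y∈[5,6] → 2·1 = 2.

2.00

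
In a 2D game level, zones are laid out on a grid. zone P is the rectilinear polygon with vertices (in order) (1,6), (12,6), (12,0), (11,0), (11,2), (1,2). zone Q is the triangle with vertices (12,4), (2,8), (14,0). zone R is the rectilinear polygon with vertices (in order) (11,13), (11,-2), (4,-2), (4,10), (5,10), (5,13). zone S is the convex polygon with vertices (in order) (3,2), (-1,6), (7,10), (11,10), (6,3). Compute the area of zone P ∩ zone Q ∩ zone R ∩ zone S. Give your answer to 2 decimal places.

The intersection is the polygon with vertices (5,6), (7,6), (7.889,5.644), (7.129,4.581).
By the shoelace formula its area is 2.03.

2.03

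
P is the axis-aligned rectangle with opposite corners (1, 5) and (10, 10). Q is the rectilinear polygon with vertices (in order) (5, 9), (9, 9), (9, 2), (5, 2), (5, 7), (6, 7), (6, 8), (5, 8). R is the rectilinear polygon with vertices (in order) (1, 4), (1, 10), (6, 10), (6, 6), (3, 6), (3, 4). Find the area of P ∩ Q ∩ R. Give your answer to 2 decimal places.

2.00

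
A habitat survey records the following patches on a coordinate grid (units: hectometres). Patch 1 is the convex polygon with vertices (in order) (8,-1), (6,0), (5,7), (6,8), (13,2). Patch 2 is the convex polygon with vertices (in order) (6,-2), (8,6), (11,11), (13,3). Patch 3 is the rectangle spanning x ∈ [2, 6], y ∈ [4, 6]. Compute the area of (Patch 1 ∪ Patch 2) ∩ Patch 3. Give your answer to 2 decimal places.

The region (Patch 1 ∪ Patch 2) ∩ Patch 3 is the polygon with vertices (5.143,6), (6,6), (6,4), (5.429,4).
By the shoelace formula its area is 1.43.

1.43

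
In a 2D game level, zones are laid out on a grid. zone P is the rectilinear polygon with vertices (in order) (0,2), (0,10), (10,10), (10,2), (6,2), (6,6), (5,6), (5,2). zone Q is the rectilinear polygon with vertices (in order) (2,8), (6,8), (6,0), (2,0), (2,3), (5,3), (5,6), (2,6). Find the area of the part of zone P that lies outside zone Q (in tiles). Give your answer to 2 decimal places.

|zone P| = 76, |zone P∩zone Q| = 11.
|zone P ∖ zone Q| = |zone P| − |zone P∩zone Q| = 76 − 11 = 65.00.

65.00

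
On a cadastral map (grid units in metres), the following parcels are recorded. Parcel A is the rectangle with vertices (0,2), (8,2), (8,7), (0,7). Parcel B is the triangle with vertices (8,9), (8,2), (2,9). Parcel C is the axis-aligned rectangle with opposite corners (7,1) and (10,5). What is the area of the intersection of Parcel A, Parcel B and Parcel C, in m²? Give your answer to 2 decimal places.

The intersection is the polygon with vertices (7,3.167), (7,5), (8,5), (8,2).
By the shoelace formula its area is 2.42.

2.42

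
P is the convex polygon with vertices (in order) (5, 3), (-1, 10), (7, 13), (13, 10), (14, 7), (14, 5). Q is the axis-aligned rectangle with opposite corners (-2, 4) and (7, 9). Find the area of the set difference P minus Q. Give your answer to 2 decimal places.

|P| = 94.5, |P∩Q| = 25.
|P ∖ Q| = |P| − |P∩Q| = 94.5 − 25 = 69.50.

69.50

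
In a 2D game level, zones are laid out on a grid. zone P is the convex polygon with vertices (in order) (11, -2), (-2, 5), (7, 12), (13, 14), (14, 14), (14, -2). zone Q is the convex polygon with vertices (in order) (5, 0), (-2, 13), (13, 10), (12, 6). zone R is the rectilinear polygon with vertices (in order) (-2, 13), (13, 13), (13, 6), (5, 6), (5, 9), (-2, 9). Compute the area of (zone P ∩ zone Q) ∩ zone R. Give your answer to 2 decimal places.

37.06

The region (zone P ∩ zone Q) ∩ zone R is the polygon with vertices (6.182,11.364), (13,10), (12,6), (5,6), (5,9), (3.143,9).
By the shoelace formula its area is 37.06.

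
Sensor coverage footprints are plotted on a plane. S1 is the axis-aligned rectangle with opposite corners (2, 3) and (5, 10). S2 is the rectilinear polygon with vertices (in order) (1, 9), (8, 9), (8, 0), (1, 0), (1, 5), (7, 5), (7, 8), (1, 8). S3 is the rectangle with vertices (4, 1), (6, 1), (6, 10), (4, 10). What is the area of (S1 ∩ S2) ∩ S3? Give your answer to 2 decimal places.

3.00

|S1 ∩ S2| = 9.
|(S1 ∩ S2) ∩ S3| = 3.00.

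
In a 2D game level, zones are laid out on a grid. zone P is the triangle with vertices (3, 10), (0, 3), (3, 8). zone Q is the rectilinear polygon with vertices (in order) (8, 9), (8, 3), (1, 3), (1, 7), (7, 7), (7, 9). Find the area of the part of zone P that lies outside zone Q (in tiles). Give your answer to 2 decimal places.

|zone P| = 3, |zone P∩zone Q| = 1.0381.
|zone P ∖ zone Q| = |zone P| − |zone P∩zone Q| = 3 − 1.0381 = 1.96.

1.96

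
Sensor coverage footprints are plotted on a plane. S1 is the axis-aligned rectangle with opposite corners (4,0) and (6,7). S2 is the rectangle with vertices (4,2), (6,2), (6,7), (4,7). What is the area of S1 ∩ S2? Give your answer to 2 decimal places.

10.00

|S1∩S2|: x∈[4,6], y∈[2,7] → 2·5 = 10.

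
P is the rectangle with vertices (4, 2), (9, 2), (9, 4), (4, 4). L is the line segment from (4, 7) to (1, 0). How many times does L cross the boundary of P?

0

The segment lies entirely outside P and never meets its boundary.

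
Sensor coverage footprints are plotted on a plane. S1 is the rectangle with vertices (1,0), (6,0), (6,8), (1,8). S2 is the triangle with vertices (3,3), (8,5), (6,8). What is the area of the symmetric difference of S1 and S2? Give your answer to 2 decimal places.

38.10

|S1| = 40, |S2| = 9.5, |S1∩S2| = 5.7.
|S1 △ S2| = |S1| + |S2| − 2·|S1∩S2| = 40 + 9.5 − 11.4 = 38.10.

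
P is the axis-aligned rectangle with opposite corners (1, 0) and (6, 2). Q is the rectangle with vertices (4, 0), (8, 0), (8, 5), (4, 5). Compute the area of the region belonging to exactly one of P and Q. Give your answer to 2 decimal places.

|P∩Q|: x∈[4,6], y∈[0,2] → 2·2 = 4.
|P △ Q| = |P| + |Q| − 2·|P∩Q| = 10 + 20 − 8 = 22.00.

22.00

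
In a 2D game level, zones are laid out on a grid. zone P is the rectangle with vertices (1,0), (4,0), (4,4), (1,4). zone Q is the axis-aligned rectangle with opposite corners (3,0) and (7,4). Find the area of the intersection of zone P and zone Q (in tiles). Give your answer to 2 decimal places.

4.00

|zone P∩zone Q|: x∈[3,4], y∈[0,4] → 1·4 = 4.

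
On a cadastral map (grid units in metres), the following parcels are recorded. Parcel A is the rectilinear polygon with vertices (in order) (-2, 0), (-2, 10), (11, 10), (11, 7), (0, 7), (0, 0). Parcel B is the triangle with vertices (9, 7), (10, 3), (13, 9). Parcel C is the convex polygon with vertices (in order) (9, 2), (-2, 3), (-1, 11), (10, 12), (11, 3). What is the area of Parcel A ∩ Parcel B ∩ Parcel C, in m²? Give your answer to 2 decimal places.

0.57

The intersection is the polygon with vertices (9,7), (10.474,7.737), (10.556,7).
By the shoelace formula its area is 0.57.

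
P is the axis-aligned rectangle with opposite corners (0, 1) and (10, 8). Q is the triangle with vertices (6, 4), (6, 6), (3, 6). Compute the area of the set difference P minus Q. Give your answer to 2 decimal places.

67.00

|P| = 70, |P∩Q| = 3.
|P ∖ Q| = |P| − |P∩Q| = 70 − 3 = 67.00.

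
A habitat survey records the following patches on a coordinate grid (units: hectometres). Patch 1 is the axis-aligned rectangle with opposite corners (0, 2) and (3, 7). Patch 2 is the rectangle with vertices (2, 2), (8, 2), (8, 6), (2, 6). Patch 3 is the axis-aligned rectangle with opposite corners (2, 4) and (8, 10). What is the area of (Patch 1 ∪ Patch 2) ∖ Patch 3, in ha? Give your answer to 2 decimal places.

|Patch 1 ∪ Patch 2| = 35.
|(Patch 1 ∪ Patch 2) ∩ Patch 3| = 13.
|(Patch 1 ∪ Patch 2) ∖ Patch 3| = 35 − 13 = 22.00.

22.00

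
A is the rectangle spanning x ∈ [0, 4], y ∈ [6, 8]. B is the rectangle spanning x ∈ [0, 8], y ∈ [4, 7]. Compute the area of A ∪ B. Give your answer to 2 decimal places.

By inclusion–exclusion:
Individual areas: |A| = 8, |B| = 24.
|A∩B|: x∈[0,4], y∈[6,7] → 4·1 = 4.
|A ∪ B| = 32 − 4 = 28.00.

28.00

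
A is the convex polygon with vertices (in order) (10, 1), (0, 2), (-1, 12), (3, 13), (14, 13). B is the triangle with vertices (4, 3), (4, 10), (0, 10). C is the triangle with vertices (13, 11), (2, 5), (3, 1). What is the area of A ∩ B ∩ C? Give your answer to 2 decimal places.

The intersection is the polygon with vertices (4,3), (2.654,5.356), (4,6.091).
By the shoelace formula its area is 2.08.

2.08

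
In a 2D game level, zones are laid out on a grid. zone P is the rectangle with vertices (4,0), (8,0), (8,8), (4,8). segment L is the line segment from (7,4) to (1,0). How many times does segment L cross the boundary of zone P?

The segment meets the boundary at (4,2).

1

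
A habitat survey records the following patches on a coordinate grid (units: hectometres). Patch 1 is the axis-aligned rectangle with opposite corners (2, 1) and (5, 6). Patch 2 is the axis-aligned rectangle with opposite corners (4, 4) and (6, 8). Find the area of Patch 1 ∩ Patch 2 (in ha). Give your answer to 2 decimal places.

2.00

|Patch 1∩Patch 2|: x∈[4,5], y∈[4,6] → 1·2 = 2.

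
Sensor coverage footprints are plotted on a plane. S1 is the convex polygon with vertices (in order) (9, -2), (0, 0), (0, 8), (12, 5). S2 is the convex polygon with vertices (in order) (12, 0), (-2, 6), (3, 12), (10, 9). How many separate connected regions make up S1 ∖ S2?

2

S1 ∖ S2 splits into 2 disjoint pieces (area 39.883, area 1.1119).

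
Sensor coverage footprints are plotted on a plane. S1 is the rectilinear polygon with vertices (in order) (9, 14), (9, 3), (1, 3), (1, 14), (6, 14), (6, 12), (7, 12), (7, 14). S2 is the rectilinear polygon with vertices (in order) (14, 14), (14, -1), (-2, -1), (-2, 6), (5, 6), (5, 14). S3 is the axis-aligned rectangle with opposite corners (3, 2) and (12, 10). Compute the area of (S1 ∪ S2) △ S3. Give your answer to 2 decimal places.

144.00

|S1 ∪ S2| = 216.
|(S1 ∪ S2) ∩ S3| = 72.
|(S1 ∪ S2) △ S3| = 216 + 72 − 144 = 144.00.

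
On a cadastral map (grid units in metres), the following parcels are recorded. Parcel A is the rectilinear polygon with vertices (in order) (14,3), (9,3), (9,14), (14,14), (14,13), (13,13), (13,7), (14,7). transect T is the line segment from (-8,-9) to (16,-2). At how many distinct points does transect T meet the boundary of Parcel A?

The segment lies entirely outside Parcel A and never meets its boundary.

0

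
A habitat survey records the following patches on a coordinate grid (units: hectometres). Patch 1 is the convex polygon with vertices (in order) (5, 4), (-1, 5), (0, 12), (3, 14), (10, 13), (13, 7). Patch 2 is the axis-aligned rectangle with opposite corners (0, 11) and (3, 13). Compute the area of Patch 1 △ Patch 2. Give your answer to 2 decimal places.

96.50

|Patch 1| = 101, |Patch 2| = 6, |Patch 1∩Patch 2| = 5.25.
|Patch 1 △ Patch 2| = |Patch 1| + |Patch 2| − 2·|Patch 1∩Patch 2| = 101 + 6 − 10.5 = 96.50.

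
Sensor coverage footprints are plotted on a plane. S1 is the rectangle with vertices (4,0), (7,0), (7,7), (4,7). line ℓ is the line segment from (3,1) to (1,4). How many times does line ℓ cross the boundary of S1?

The segment lies entirely outside S1 and never meets its boundary.

0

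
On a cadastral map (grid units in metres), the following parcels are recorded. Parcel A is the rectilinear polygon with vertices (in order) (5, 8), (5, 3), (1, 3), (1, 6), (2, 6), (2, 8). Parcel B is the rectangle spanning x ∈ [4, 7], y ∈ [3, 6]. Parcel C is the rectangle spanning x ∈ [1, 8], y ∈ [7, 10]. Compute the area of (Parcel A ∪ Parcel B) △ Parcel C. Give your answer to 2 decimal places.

39.00

|Parcel A ∪ Parcel B| = 24.
|(Parcel A ∪ Parcel B) ∩ Parcel C| = 3.
|(Parcel A ∪ Parcel B) △ Parcel C| = 24 + 21 − 6 = 39.00.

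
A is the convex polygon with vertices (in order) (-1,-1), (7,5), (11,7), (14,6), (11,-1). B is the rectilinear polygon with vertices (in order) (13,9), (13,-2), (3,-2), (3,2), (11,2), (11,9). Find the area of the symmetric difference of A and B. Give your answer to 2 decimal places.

48.67

|A| = 64, |B| = 54, |A∩B| = 34.6667.
|A △ B| = |A| + |B| − 2·|A∩B| = 64 + 54 − 69.3333 = 48.67.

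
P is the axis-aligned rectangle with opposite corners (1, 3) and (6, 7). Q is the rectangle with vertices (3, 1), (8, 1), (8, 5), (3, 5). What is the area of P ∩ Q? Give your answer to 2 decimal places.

|P∩Q|: x∈[3,6], y∈[3,5] → 3·2 = 6.

6.00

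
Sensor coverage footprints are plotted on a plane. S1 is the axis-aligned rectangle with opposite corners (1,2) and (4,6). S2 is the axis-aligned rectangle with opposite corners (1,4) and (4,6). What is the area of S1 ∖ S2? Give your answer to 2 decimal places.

6.00

|S1∩S2|: x∈[1,4], y∈[4,6] → 3·2 = 6.
|S1| = 12.
|S1 ∖ S2| = |S1| − |S1∩S2| = 12 − 6 = 6.00.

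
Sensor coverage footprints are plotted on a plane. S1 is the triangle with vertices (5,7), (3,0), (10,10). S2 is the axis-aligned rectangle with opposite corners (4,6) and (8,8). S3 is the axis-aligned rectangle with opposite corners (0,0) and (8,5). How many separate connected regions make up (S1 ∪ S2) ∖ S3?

(S1 ∪ S2) ∖ S3 is a single connected region.

1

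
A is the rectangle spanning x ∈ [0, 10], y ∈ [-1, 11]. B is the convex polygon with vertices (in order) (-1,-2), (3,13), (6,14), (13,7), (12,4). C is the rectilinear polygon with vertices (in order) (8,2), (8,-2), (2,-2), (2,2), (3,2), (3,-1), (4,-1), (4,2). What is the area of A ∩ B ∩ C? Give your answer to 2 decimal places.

5.49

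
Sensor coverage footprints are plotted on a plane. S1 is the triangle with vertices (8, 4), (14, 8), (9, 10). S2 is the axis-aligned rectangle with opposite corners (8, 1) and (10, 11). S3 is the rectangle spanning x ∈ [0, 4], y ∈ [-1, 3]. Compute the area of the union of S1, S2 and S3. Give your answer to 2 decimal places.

By inclusion–exclusion:
Individual areas: |S1| = 16, |S2| = 20, |S3| = 16.
|S1∩S2| = 7.4667.
|S1∩S3| = 0.
|S2∩S3| = 0 (no overlap).
|S1∩S2∩S3| = 0.
|S1 ∪ S2 ∪ S3| = 52 − 7.4667 + 0 = 44.53.

44.53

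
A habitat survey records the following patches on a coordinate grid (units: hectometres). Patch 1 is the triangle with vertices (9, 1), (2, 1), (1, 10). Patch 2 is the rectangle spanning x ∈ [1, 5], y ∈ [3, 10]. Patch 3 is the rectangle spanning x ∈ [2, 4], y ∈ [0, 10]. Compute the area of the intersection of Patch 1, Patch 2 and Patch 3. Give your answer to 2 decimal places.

The intersection is the polygon with vertices (4,6.625), (4,3), (2,3), (2,8.875).
By the shoelace formula its area is 9.50.

9.50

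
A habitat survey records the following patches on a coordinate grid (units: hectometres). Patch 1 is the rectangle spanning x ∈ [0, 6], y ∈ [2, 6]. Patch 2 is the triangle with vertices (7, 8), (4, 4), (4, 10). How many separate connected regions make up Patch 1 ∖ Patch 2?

Patch 1 ∖ Patch 2 is a single connected region.

1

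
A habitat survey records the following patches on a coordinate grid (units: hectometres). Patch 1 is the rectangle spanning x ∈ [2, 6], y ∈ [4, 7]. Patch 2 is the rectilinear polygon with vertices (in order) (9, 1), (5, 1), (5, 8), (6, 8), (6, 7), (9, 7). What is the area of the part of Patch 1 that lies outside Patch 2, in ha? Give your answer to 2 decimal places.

9.00

|Patch 1| = 12, |Patch 1∩Patch 2| = 3.
|Patch 1 ∖ Patch 2| = |Patch 1| − |Patch 1∩Patch 2| = 12 − 3 = 9.00.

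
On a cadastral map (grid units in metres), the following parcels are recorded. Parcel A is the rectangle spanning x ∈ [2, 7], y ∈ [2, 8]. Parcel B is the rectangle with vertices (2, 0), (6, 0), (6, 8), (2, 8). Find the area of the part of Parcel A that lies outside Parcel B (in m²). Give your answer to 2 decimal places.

|Parcel A∩Parcel B|: x∈[2,6], y∈[2,8] → 4·6 = 24.
|Parcel A| = 30.
|Parcel A ∖ Parcel B| = |Parcel A| − |Parcel A∩Parcel B| = 30 − 24 = 6.00.

6.00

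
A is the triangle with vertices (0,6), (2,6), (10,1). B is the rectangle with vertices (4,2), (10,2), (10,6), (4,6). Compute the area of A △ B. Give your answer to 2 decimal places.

|A| = 5, |B| = 24, |A∩B| = 2.05.
|A △ B| = |A| + |B| − 2·|A∩B| = 5 + 24 − 4.1 = 24.90.

24.90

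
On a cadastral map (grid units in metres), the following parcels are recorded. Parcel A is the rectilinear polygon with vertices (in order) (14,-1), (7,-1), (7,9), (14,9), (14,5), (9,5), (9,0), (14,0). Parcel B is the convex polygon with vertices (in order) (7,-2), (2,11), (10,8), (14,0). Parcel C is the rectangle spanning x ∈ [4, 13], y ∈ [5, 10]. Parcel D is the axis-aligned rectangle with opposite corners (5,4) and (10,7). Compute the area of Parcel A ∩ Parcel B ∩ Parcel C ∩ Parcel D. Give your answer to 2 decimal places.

The intersection is the polygon with vertices (9,5), (7,5), (7,7), (10,7), (10,5).
By the shoelace formula its area is 6.00.

6.00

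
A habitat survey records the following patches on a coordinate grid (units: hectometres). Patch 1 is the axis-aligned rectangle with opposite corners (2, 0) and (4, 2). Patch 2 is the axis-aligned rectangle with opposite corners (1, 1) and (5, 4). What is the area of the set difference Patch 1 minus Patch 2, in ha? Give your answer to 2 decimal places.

|Patch 1∩Patch 2|: x∈[2,4], y∈[1,2] → 2·1 = 2.
|Patch 1| = 4.
|Patch 1 ∖ Patch 2| = |Patch 1| − |Patch 1∩Patch 2| = 4 − 2 = 2.00.

2.00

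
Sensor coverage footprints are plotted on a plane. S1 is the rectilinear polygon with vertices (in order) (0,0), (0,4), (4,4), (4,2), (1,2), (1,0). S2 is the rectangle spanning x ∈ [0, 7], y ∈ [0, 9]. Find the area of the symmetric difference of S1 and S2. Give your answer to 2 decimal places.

53.00

|S1| = 10, |S2| = 63, |S1∩S2| = 10.
|S1 △ S2| = |S1| + |S2| − 2·|S1∩S2| = 10 + 63 − 20 = 53.00.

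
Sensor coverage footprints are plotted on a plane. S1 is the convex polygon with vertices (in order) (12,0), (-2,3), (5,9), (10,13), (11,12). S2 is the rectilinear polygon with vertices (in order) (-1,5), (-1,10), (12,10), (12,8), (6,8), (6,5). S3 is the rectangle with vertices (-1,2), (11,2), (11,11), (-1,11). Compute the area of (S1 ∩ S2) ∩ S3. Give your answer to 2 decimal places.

The region (S1 ∩ S2) ∩ S3 is the polygon with vertices (6.25,10), (11,10), (11,8), (6,8), (6,5), (0.333,5), (5,9).
By the shoelace formula its area is 23.71.

23.71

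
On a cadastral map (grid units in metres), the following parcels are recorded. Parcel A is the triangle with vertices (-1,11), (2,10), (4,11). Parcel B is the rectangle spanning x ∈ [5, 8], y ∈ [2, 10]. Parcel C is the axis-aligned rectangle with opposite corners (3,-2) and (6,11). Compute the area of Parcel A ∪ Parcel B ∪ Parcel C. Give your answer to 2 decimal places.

57.25

By inclusion–exclusion:
Individual areas: |Parcel A| = 2.5, |Parcel B| = 24, |Parcel C| = 39.
|Parcel A∩Parcel B| = 0.
|Parcel A∩Parcel C| = 0.25.
|Parcel B∩Parcel C|: x∈[5,6], y∈[2,10] → 1·8 = 8.
|Parcel A∩Parcel B∩Parcel C| = 0.
|Parcel A ∪ Parcel B ∪ Parcel C| = 65.5 − 8.25 + 0 = 57.25.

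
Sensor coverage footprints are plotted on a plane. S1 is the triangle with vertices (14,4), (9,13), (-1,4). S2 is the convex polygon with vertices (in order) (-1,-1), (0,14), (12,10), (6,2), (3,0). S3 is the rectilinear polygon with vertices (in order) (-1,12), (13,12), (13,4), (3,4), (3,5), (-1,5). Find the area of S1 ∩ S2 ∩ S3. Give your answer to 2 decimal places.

44.89

The intersection is the polygon with vertices (7.5,4), (3,4), (3,5), (0.111,5), (7.378,11.54), (10.364,10.546), (11.234,8.979).
By the shoelace formula its area is 44.89.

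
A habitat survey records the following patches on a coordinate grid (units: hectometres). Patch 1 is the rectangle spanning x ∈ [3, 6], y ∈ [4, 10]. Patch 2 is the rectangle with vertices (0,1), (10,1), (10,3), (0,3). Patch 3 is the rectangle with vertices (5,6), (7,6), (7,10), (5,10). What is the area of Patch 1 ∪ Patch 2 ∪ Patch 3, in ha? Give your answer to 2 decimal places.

42.00

By inclusion–exclusion:
Individual areas: |Patch 1| = 18, |Patch 2| = 20, |Patch 3| = 8.
|Patch 1∩Patch 2| = 0 (no overlap).
|Patch 1∩Patch 3|: x∈[5,6], y∈[6,10] → 1·4 = 4.
|Patch 2∩Patch 3| = 0 (no overlap).
|Patch 1∩Patch 2∩Patch 3| = 0.
|Patch 1 ∪ Patch 2 ∪ Patch 3| = 46 − 4 + 0 = 42.00.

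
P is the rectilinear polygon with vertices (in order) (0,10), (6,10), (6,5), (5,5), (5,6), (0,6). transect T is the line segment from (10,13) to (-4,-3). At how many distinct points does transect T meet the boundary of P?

2

The segment meets the boundary at (3.875,6), (6,8.429).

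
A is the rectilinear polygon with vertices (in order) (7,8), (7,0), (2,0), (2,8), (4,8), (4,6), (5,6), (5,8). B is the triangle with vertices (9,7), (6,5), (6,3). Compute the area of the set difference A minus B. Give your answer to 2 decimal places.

36.33

|A| = 38, |A∩B| = 1.6667.
|A ∖ B| = |A| − |A∩B| = 38 − 1.6667 = 36.33.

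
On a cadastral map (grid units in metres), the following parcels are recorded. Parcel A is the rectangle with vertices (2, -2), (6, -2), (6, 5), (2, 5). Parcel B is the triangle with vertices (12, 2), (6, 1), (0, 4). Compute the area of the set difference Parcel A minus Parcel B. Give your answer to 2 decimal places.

|Parcel A| = 28, |Parcel A∩Parcel B| = 5.3333.
|Parcel A ∖ Parcel B| = |Parcel A| − |Parcel A∩Parcel B| = 28 − 5.3333 = 22.67.

22.67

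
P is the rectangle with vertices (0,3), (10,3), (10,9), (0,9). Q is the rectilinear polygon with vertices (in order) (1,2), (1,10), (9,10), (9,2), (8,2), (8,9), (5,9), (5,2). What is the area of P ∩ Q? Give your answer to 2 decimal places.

30.00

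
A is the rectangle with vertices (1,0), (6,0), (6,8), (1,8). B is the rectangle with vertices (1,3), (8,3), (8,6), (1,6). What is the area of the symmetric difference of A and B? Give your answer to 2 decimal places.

|A∩B|: x∈[1,6], y∈[3,6] → 5·3 = 15.
|A △ B| = |A| + |B| − 2·|A∩B| = 40 + 21 − 30 = 31.00.

31.00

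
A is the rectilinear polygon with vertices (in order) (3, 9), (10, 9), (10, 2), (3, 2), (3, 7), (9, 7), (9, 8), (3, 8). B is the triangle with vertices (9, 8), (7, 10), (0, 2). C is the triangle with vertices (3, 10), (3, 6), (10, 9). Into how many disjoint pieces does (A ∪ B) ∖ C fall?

2

(A ∪ B) ∖ C splits into 2 disjoint pieces (area 0.3175, area 39.8929).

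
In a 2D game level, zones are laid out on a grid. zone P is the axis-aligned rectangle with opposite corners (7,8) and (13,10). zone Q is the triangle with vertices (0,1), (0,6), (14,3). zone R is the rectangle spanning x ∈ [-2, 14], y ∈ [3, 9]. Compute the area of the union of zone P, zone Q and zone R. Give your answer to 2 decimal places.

By inclusion–exclusion:
Individual areas: |zone P| = 12, |zone Q| = 35, |zone R| = 96.
|zone P∩zone Q| = 0.
|zone P∩zone R|: x∈[7,13], y∈[8,9] → 6·1 = 6.
|zone Q∩zone R| = 21.
|zone P∩zone Q∩zone R| = 0.
|zone P ∪ zone Q ∪ zone R| = 143 − 27 + 0 = 116.00.

116.00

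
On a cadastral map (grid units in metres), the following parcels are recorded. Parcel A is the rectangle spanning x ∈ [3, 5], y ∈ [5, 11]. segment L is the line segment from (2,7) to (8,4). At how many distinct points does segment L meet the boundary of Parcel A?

The segment meets the boundary at (5,5.5), (3,6.5).

2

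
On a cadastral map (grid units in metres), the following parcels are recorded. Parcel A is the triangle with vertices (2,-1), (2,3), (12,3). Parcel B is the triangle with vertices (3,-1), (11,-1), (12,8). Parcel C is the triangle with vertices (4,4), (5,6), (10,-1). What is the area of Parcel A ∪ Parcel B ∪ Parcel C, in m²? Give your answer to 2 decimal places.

By inclusion–exclusion:
Individual areas: |Parcel A| = 20, |Parcel B| = 36, |Parcel C| = 8.5.
|Parcel A∩Parcel B| = 8.2687.
|Parcel A∩Parcel C| = 2.5788.
|Parcel B∩Parcel C| = 3.1553.
|Parcel A∩Parcel B∩Parcel C| = 1.8424.
|Parcel A ∪ Parcel B ∪ Parcel C| = 64.5 − 14.0028 + 1.8424 = 52.34.

52.34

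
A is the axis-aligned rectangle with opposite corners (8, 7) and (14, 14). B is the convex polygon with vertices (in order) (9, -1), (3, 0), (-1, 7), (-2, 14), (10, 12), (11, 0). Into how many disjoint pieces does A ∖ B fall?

1

A ∖ B is a single connected region.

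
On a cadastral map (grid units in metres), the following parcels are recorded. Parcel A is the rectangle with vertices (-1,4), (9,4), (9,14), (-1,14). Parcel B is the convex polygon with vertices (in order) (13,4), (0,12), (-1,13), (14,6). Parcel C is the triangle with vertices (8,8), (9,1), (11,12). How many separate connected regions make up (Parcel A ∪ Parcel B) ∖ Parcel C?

(Parcel A ∪ Parcel B) ∖ Parcel C splits into 2 disjoint pieces (area 96.4762, area 7.8425).

2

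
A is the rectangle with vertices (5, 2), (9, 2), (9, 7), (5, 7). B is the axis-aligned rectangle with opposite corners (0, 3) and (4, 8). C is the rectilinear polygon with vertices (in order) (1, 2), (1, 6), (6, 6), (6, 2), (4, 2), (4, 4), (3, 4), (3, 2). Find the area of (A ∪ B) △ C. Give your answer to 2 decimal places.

34.00

|A ∪ B| = 40.
|(A ∪ B) ∩ C| = 12.
|(A ∪ B) △ C| = 40 + 18 − 24 = 34.00.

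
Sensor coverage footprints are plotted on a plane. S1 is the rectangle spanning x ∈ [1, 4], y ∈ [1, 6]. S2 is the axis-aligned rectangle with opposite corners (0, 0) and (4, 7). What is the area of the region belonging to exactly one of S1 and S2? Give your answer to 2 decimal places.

|S1∩S2|: x∈[1,4], y∈[1,6] → 3·5 = 15.
|S1 △ S2| = |S1| + |S2| − 2·|S1∩S2| = 15 + 28 − 30 = 13.00.

13.00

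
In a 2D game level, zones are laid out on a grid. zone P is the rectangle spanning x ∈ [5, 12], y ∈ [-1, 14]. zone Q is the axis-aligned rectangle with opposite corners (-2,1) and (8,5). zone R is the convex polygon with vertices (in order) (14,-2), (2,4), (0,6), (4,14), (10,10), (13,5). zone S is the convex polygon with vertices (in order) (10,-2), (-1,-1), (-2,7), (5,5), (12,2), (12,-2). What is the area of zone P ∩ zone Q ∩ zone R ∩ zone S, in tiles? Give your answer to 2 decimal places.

The intersection is the polygon with vertices (8,1), (5,2.5), (5,5), (8,3.714).
By the shoelace formula its area is 7.82.

7.82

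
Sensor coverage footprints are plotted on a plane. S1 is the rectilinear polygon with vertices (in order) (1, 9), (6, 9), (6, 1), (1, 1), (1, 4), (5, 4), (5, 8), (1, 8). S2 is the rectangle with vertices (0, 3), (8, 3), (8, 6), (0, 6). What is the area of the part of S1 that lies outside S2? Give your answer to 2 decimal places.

17.00

|S1| = 24, |S1∩S2| = 7.
|S1 ∖ S2| = |S1| − |S1∩S2| = 24 − 7 = 17.00.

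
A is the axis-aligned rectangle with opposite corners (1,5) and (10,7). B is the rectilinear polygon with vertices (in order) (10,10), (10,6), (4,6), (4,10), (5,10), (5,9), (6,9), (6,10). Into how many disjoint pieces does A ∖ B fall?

A ∖ B is a single connected region.

1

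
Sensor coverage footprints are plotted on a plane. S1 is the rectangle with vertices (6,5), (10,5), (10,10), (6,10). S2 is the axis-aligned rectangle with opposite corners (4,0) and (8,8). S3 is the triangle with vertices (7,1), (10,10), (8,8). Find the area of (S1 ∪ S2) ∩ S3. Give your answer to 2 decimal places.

5.83

The region (S1 ∪ S2) ∩ S3 is the polygon with vertices (8,5), (8,4), (7,1), (8,8), (10,10), (8.333,5).
By the shoelace formula its area is 5.83.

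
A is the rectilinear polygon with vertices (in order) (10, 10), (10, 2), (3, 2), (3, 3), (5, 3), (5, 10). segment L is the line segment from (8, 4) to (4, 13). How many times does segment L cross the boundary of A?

1

The segment meets the boundary at (5.333,10).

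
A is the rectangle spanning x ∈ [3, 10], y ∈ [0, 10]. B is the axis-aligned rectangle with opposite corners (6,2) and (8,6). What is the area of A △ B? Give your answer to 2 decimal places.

|A∩B|: x∈[6,8], y∈[2,6] → 2·4 = 8.
|A △ B| = |A| + |B| − 2·|A∩B| = 70 + 8 − 16 = 62.00.

62.00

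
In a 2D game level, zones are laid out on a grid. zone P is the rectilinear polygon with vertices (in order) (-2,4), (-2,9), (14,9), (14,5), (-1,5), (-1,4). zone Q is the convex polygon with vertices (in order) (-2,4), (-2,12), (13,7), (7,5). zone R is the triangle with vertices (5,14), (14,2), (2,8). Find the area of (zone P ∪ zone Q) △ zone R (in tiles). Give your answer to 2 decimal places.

|zone P ∪ zone Q| = 82.0556.
|(zone P ∪ zone Q) ∩ zone R| = 26.6429.
|(zone P ∪ zone Q) △ zone R| = 82.0556 + 45 − 53.2857 = 73.77.

73.77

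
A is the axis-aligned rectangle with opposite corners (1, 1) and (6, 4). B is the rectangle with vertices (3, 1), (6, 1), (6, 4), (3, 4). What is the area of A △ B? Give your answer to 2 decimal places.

6.00

|A∩B|: x∈[3,6], y∈[1,4] → 3·3 = 9.
|A △ B| = |A| + |B| − 2·|A∩B| = 15 + 9 − 18 = 6.00.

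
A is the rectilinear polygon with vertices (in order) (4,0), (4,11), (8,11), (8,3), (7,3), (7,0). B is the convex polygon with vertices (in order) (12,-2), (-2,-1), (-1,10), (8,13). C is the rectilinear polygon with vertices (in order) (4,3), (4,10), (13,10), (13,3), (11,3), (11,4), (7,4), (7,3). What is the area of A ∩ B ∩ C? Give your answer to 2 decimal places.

27.00

The intersection is the polygon with vertices (8,4), (7,4), (7,3), (4,3), (4,10), (8,10).
By the shoelace formula its area is 27.00.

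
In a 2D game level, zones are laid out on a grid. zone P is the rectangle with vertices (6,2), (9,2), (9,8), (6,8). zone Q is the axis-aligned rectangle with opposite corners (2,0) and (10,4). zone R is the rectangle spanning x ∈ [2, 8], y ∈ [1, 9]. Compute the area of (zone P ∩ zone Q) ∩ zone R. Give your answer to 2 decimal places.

The region (zone P ∩ zone Q) ∩ zone R is the polygon with vertices (6,2), (6,4), (8,4), (8,2).
By the shoelace formula its area is 4.00.

4.00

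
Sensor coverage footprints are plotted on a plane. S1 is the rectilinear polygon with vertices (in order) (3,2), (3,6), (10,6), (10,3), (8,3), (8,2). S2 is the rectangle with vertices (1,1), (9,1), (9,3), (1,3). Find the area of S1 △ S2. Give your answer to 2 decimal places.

32.00

|S1| = 26, |S2| = 16, |S1∩S2| = 5.
|S1 △ S2| = |S1| + |S2| − 2·|S1∩S2| = 26 + 16 − 10 = 32.00.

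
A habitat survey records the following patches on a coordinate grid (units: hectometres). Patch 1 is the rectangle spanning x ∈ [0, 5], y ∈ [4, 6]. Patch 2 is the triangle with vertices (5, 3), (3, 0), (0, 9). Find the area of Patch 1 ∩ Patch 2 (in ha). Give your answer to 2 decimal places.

The intersection is the polygon with vertices (2.5,6), (4.167,4), (1.667,4), (1,6).
By the shoelace formula its area is 4.00.

4.00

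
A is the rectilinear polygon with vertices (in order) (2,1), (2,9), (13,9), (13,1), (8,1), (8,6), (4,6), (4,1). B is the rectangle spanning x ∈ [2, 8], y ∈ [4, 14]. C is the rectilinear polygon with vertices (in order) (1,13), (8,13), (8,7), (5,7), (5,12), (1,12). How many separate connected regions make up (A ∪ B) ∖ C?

(A ∪ B) ∖ C splits into 2 disjoint pieces (area 79, area 6).

2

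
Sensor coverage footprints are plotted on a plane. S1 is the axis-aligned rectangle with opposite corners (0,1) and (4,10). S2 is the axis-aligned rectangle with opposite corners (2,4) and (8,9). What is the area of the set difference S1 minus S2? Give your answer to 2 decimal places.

|S1∩S2|: x∈[2,4], y∈[4,9] → 2·5 = 10.
|S1| = 36.
|S1 ∖ S2| = |S1| − |S1∩S2| = 36 − 10 = 26.00.

26.00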